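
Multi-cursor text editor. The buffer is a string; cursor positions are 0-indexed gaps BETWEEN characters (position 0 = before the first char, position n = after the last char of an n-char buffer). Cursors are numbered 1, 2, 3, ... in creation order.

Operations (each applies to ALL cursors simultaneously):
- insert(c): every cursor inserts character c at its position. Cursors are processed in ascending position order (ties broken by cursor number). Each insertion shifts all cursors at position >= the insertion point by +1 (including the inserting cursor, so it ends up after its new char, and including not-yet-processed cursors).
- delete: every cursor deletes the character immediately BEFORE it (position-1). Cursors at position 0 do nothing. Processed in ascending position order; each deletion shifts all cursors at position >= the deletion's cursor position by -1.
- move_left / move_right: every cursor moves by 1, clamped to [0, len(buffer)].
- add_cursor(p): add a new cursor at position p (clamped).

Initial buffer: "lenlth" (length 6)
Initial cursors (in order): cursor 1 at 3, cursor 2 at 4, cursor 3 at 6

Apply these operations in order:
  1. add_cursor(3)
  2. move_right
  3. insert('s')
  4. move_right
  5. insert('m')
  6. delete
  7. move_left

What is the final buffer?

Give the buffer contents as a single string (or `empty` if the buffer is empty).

After op 1 (add_cursor(3)): buffer="lenlth" (len 6), cursors c1@3 c4@3 c2@4 c3@6, authorship ......
After op 2 (move_right): buffer="lenlth" (len 6), cursors c1@4 c4@4 c2@5 c3@6, authorship ......
After op 3 (insert('s')): buffer="lenlsstshs" (len 10), cursors c1@6 c4@6 c2@8 c3@10, authorship ....14.2.3
After op 4 (move_right): buffer="lenlsstshs" (len 10), cursors c1@7 c4@7 c2@9 c3@10, authorship ....14.2.3
After op 5 (insert('m')): buffer="lenlsstmmshmsm" (len 14), cursors c1@9 c4@9 c2@12 c3@14, authorship ....14.142.233
After op 6 (delete): buffer="lenlsstshs" (len 10), cursors c1@7 c4@7 c2@9 c3@10, authorship ....14.2.3
After op 7 (move_left): buffer="lenlsstshs" (len 10), cursors c1@6 c4@6 c2@8 c3@9, authorship ....14.2.3

Answer: lenlsstshs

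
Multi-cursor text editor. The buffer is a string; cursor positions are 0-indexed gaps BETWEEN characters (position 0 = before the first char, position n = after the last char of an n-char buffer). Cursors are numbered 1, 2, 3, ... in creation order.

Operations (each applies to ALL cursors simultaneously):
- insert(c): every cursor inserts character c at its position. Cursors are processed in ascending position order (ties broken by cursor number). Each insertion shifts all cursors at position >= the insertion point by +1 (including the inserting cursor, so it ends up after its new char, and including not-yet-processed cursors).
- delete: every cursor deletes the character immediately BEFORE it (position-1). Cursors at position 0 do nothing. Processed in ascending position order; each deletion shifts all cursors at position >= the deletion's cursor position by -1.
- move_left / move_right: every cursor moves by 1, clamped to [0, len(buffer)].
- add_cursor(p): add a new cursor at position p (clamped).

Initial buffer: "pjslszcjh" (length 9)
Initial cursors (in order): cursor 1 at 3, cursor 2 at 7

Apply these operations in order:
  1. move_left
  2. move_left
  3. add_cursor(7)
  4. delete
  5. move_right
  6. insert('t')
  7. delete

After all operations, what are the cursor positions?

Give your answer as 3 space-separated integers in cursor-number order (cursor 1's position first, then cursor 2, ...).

Answer: 1 4 5

Derivation:
After op 1 (move_left): buffer="pjslszcjh" (len 9), cursors c1@2 c2@6, authorship .........
After op 2 (move_left): buffer="pjslszcjh" (len 9), cursors c1@1 c2@5, authorship .........
After op 3 (add_cursor(7)): buffer="pjslszcjh" (len 9), cursors c1@1 c2@5 c3@7, authorship .........
After op 4 (delete): buffer="jslzjh" (len 6), cursors c1@0 c2@3 c3@4, authorship ......
After op 5 (move_right): buffer="jslzjh" (len 6), cursors c1@1 c2@4 c3@5, authorship ......
After op 6 (insert('t')): buffer="jtslztjth" (len 9), cursors c1@2 c2@6 c3@8, authorship .1...2.3.
After op 7 (delete): buffer="jslzjh" (len 6), cursors c1@1 c2@4 c3@5, authorship ......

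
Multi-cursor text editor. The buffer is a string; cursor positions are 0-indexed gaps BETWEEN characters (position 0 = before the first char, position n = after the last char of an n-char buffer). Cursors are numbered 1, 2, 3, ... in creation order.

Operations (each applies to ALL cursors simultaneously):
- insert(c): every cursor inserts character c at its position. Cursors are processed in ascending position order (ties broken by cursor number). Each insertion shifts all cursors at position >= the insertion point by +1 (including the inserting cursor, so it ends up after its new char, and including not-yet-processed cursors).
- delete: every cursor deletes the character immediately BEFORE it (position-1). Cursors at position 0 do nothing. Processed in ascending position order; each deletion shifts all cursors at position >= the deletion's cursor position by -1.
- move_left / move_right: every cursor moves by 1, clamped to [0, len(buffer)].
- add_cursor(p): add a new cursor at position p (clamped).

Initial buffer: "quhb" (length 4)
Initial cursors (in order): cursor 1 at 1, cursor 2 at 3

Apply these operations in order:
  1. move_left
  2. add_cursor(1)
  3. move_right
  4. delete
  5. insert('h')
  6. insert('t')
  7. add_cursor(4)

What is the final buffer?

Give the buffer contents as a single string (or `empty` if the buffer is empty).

Answer: hhhtttb

Derivation:
After op 1 (move_left): buffer="quhb" (len 4), cursors c1@0 c2@2, authorship ....
After op 2 (add_cursor(1)): buffer="quhb" (len 4), cursors c1@0 c3@1 c2@2, authorship ....
After op 3 (move_right): buffer="quhb" (len 4), cursors c1@1 c3@2 c2@3, authorship ....
After op 4 (delete): buffer="b" (len 1), cursors c1@0 c2@0 c3@0, authorship .
After op 5 (insert('h')): buffer="hhhb" (len 4), cursors c1@3 c2@3 c3@3, authorship 123.
After op 6 (insert('t')): buffer="hhhtttb" (len 7), cursors c1@6 c2@6 c3@6, authorship 123123.
After op 7 (add_cursor(4)): buffer="hhhtttb" (len 7), cursors c4@4 c1@6 c2@6 c3@6, authorship 123123.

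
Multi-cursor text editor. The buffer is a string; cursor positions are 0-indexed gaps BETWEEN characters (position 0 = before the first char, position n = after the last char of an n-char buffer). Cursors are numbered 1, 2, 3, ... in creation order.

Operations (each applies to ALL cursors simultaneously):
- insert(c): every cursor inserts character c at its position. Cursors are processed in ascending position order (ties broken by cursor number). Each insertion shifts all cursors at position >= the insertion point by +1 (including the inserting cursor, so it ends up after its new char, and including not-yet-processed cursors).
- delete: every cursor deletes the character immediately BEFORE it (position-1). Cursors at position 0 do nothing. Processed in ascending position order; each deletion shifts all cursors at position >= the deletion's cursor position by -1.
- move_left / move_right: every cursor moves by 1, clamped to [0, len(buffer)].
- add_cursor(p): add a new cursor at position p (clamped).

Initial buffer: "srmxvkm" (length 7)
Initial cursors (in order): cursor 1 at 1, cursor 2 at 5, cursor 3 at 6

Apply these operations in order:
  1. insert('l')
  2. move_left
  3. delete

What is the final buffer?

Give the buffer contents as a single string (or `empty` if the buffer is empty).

Answer: lrmxllm

Derivation:
After op 1 (insert('l')): buffer="slrmxvlklm" (len 10), cursors c1@2 c2@7 c3@9, authorship .1....2.3.
After op 2 (move_left): buffer="slrmxvlklm" (len 10), cursors c1@1 c2@6 c3@8, authorship .1....2.3.
After op 3 (delete): buffer="lrmxllm" (len 7), cursors c1@0 c2@4 c3@5, authorship 1...23.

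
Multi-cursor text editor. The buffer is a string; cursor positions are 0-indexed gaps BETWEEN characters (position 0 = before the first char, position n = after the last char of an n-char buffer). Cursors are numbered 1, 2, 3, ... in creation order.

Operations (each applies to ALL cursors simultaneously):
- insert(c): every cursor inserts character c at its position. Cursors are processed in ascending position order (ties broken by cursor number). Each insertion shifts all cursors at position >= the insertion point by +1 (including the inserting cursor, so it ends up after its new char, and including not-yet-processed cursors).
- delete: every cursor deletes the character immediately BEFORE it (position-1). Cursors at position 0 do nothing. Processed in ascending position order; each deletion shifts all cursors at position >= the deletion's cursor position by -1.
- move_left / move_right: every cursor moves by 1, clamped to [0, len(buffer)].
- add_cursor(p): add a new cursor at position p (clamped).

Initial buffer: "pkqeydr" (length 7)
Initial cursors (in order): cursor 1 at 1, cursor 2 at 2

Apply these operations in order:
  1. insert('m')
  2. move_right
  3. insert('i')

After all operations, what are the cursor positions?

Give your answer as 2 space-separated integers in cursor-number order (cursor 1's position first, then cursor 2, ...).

Answer: 4 7

Derivation:
After op 1 (insert('m')): buffer="pmkmqeydr" (len 9), cursors c1@2 c2@4, authorship .1.2.....
After op 2 (move_right): buffer="pmkmqeydr" (len 9), cursors c1@3 c2@5, authorship .1.2.....
After op 3 (insert('i')): buffer="pmkimqieydr" (len 11), cursors c1@4 c2@7, authorship .1.12.2....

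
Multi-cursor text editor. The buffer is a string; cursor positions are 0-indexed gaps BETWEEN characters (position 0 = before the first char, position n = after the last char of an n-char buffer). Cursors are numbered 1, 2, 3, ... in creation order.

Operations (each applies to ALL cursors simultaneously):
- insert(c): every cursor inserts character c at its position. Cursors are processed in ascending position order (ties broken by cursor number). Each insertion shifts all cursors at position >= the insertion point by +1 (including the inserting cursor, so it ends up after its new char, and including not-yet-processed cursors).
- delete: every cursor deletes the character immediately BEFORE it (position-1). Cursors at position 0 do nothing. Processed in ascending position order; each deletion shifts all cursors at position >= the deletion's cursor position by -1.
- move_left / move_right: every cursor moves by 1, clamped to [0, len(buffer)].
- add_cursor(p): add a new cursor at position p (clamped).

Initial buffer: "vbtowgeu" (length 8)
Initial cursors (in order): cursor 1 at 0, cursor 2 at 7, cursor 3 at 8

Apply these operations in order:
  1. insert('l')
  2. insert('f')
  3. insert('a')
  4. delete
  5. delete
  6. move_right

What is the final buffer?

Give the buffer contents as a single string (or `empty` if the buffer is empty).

After op 1 (insert('l')): buffer="lvbtowgelul" (len 11), cursors c1@1 c2@9 c3@11, authorship 1.......2.3
After op 2 (insert('f')): buffer="lfvbtowgelfulf" (len 14), cursors c1@2 c2@11 c3@14, authorship 11.......22.33
After op 3 (insert('a')): buffer="lfavbtowgelfaulfa" (len 17), cursors c1@3 c2@13 c3@17, authorship 111.......222.333
After op 4 (delete): buffer="lfvbtowgelfulf" (len 14), cursors c1@2 c2@11 c3@14, authorship 11.......22.33
After op 5 (delete): buffer="lvbtowgelul" (len 11), cursors c1@1 c2@9 c3@11, authorship 1.......2.3
After op 6 (move_right): buffer="lvbtowgelul" (len 11), cursors c1@2 c2@10 c3@11, authorship 1.......2.3

Answer: lvbtowgelul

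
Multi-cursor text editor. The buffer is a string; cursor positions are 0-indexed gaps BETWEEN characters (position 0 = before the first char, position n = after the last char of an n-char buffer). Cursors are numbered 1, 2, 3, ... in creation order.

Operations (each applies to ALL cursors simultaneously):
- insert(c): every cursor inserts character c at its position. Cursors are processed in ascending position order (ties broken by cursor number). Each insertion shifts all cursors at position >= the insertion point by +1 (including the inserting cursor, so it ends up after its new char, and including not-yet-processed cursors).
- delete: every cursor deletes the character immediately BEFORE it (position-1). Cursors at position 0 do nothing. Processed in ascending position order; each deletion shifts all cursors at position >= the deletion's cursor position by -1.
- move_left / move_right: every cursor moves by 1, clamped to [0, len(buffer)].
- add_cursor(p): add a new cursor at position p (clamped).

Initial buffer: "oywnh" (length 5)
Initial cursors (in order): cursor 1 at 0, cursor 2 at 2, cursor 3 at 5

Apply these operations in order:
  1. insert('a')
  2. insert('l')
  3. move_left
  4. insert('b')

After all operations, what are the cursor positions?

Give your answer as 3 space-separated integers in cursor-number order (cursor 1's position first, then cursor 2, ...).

Answer: 2 7 13

Derivation:
After op 1 (insert('a')): buffer="aoyawnha" (len 8), cursors c1@1 c2@4 c3@8, authorship 1..2...3
After op 2 (insert('l')): buffer="aloyalwnhal" (len 11), cursors c1@2 c2@6 c3@11, authorship 11..22...33
After op 3 (move_left): buffer="aloyalwnhal" (len 11), cursors c1@1 c2@5 c3@10, authorship 11..22...33
After op 4 (insert('b')): buffer="abloyablwnhabl" (len 14), cursors c1@2 c2@7 c3@13, authorship 111..222...333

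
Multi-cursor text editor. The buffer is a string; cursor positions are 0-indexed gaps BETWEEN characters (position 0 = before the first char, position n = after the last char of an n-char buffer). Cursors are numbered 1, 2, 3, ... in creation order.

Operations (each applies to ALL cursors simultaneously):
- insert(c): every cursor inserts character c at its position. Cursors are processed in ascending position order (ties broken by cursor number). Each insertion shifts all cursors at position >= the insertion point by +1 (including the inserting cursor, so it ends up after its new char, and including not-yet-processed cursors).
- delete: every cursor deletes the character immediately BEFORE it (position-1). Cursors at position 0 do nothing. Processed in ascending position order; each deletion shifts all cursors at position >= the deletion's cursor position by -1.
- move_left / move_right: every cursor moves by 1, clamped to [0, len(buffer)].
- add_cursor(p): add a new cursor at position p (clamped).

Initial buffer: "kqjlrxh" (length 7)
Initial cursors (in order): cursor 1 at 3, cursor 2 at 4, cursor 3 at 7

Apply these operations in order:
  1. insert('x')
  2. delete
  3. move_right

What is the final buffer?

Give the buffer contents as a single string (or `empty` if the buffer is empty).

After op 1 (insert('x')): buffer="kqjxlxrxhx" (len 10), cursors c1@4 c2@6 c3@10, authorship ...1.2...3
After op 2 (delete): buffer="kqjlrxh" (len 7), cursors c1@3 c2@4 c3@7, authorship .......
After op 3 (move_right): buffer="kqjlrxh" (len 7), cursors c1@4 c2@5 c3@7, authorship .......

Answer: kqjlrxh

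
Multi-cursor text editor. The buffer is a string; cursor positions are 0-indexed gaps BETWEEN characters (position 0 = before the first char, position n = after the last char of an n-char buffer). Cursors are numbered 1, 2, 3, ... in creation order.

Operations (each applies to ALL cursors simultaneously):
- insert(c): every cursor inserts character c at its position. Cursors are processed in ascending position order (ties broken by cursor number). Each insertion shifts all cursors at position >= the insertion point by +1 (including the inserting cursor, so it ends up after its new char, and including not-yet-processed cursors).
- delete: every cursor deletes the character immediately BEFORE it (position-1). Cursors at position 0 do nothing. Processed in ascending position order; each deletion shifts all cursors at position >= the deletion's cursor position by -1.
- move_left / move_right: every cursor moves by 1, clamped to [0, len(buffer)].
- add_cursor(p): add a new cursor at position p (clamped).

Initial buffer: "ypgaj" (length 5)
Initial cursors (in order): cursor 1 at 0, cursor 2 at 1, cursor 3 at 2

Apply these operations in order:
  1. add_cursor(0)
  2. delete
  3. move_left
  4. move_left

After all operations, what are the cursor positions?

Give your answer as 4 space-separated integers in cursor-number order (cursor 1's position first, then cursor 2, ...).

Answer: 0 0 0 0

Derivation:
After op 1 (add_cursor(0)): buffer="ypgaj" (len 5), cursors c1@0 c4@0 c2@1 c3@2, authorship .....
After op 2 (delete): buffer="gaj" (len 3), cursors c1@0 c2@0 c3@0 c4@0, authorship ...
After op 3 (move_left): buffer="gaj" (len 3), cursors c1@0 c2@0 c3@0 c4@0, authorship ...
After op 4 (move_left): buffer="gaj" (len 3), cursors c1@0 c2@0 c3@0 c4@0, authorship ...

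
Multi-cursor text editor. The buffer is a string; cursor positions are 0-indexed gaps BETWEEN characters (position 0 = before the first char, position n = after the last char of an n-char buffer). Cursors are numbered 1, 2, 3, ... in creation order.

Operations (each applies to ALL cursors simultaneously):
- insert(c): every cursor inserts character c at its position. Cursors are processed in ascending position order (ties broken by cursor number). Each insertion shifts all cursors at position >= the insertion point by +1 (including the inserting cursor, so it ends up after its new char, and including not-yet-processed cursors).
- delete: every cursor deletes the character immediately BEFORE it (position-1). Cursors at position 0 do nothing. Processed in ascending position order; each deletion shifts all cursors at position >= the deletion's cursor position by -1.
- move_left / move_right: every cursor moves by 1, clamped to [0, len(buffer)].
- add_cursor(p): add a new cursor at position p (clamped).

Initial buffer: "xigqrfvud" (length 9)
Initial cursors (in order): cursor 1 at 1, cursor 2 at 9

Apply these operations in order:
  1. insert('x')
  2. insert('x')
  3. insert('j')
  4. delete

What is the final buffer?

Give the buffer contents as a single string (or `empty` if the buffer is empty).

Answer: xxxigqrfvudxx

Derivation:
After op 1 (insert('x')): buffer="xxigqrfvudx" (len 11), cursors c1@2 c2@11, authorship .1........2
After op 2 (insert('x')): buffer="xxxigqrfvudxx" (len 13), cursors c1@3 c2@13, authorship .11........22
After op 3 (insert('j')): buffer="xxxjigqrfvudxxj" (len 15), cursors c1@4 c2@15, authorship .111........222
After op 4 (delete): buffer="xxxigqrfvudxx" (len 13), cursors c1@3 c2@13, authorship .11........22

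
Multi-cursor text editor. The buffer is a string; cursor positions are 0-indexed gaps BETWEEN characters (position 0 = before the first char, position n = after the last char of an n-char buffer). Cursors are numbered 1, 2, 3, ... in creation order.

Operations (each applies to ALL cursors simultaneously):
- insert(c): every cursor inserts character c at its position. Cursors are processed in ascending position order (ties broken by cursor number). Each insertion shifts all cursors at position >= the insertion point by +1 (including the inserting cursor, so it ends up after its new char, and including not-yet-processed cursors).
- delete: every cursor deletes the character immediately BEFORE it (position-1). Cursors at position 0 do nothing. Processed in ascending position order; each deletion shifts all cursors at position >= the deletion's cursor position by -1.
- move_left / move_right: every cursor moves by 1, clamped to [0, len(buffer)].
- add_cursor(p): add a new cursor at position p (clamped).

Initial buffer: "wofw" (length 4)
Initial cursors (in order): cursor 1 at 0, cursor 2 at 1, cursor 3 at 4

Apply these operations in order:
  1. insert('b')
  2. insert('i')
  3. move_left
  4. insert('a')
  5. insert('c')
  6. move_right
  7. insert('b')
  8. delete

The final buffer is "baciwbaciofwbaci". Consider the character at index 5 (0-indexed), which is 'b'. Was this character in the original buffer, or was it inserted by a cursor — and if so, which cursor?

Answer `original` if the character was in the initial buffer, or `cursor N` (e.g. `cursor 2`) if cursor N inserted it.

After op 1 (insert('b')): buffer="bwbofwb" (len 7), cursors c1@1 c2@3 c3@7, authorship 1.2...3
After op 2 (insert('i')): buffer="biwbiofwbi" (len 10), cursors c1@2 c2@5 c3@10, authorship 11.22...33
After op 3 (move_left): buffer="biwbiofwbi" (len 10), cursors c1@1 c2@4 c3@9, authorship 11.22...33
After op 4 (insert('a')): buffer="baiwbaiofwbai" (len 13), cursors c1@2 c2@6 c3@12, authorship 111.222...333
After op 5 (insert('c')): buffer="baciwbaciofwbaci" (len 16), cursors c1@3 c2@8 c3@15, authorship 1111.2222...3333
After op 6 (move_right): buffer="baciwbaciofwbaci" (len 16), cursors c1@4 c2@9 c3@16, authorship 1111.2222...3333
After op 7 (insert('b')): buffer="bacibwbacibofwbacib" (len 19), cursors c1@5 c2@11 c3@19, authorship 11111.22222...33333
After op 8 (delete): buffer="baciwbaciofwbaci" (len 16), cursors c1@4 c2@9 c3@16, authorship 1111.2222...3333
Authorship (.=original, N=cursor N): 1 1 1 1 . 2 2 2 2 . . . 3 3 3 3
Index 5: author = 2

Answer: cursor 2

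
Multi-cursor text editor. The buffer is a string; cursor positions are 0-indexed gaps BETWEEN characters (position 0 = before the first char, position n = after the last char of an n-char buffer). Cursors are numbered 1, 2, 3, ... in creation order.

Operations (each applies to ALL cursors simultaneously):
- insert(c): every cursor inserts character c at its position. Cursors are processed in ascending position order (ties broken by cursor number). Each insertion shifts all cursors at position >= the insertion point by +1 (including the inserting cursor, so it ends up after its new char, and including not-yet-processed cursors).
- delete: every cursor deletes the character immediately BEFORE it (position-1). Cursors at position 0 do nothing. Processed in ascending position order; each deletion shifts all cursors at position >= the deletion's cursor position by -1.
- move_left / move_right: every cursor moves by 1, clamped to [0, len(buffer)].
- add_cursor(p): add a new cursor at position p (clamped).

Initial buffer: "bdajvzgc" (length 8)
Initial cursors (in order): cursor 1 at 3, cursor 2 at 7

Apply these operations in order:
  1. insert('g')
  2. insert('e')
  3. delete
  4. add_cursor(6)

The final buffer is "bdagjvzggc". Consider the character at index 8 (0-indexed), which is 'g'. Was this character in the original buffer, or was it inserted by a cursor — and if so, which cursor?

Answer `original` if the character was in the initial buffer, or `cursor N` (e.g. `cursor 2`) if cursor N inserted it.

Answer: cursor 2

Derivation:
After op 1 (insert('g')): buffer="bdagjvzggc" (len 10), cursors c1@4 c2@9, authorship ...1....2.
After op 2 (insert('e')): buffer="bdagejvzggec" (len 12), cursors c1@5 c2@11, authorship ...11....22.
After op 3 (delete): buffer="bdagjvzggc" (len 10), cursors c1@4 c2@9, authorship ...1....2.
After op 4 (add_cursor(6)): buffer="bdagjvzggc" (len 10), cursors c1@4 c3@6 c2@9, authorship ...1....2.
Authorship (.=original, N=cursor N): . . . 1 . . . . 2 .
Index 8: author = 2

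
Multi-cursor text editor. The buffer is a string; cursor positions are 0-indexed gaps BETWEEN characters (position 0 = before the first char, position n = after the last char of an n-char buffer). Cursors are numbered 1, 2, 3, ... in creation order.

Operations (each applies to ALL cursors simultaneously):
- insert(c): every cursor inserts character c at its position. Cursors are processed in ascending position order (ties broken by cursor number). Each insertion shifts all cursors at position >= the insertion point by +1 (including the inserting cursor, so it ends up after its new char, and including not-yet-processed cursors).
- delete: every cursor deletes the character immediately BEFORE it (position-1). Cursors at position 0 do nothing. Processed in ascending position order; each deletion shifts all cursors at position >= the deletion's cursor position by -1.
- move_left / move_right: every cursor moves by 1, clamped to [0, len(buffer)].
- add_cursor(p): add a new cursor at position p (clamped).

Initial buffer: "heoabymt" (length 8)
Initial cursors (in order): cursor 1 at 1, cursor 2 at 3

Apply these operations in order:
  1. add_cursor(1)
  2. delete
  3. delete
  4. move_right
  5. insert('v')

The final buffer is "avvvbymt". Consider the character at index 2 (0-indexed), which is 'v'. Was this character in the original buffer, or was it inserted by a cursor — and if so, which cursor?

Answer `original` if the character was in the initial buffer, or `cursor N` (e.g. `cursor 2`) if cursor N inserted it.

Answer: cursor 2

Derivation:
After op 1 (add_cursor(1)): buffer="heoabymt" (len 8), cursors c1@1 c3@1 c2@3, authorship ........
After op 2 (delete): buffer="eabymt" (len 6), cursors c1@0 c3@0 c2@1, authorship ......
After op 3 (delete): buffer="abymt" (len 5), cursors c1@0 c2@0 c3@0, authorship .....
After op 4 (move_right): buffer="abymt" (len 5), cursors c1@1 c2@1 c3@1, authorship .....
After op 5 (insert('v')): buffer="avvvbymt" (len 8), cursors c1@4 c2@4 c3@4, authorship .123....
Authorship (.=original, N=cursor N): . 1 2 3 . . . .
Index 2: author = 2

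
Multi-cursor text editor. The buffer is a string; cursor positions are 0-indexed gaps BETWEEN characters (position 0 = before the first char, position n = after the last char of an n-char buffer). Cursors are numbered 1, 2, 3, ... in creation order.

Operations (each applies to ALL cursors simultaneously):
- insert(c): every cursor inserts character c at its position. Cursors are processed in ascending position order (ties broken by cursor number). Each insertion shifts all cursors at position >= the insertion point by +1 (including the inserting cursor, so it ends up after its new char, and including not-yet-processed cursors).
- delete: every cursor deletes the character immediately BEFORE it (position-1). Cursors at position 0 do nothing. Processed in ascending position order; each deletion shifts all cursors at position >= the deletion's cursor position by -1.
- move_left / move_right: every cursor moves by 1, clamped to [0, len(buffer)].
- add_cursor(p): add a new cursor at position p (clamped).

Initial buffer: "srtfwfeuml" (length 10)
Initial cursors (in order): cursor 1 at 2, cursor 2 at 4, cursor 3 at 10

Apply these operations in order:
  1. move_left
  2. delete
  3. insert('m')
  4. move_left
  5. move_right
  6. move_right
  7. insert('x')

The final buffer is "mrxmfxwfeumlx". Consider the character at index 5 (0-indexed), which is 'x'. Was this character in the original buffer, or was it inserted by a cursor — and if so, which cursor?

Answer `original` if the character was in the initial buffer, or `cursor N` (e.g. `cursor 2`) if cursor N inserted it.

After op 1 (move_left): buffer="srtfwfeuml" (len 10), cursors c1@1 c2@3 c3@9, authorship ..........
After op 2 (delete): buffer="rfwfeul" (len 7), cursors c1@0 c2@1 c3@6, authorship .......
After op 3 (insert('m')): buffer="mrmfwfeuml" (len 10), cursors c1@1 c2@3 c3@9, authorship 1.2.....3.
After op 4 (move_left): buffer="mrmfwfeuml" (len 10), cursors c1@0 c2@2 c3@8, authorship 1.2.....3.
After op 5 (move_right): buffer="mrmfwfeuml" (len 10), cursors c1@1 c2@3 c3@9, authorship 1.2.....3.
After op 6 (move_right): buffer="mrmfwfeuml" (len 10), cursors c1@2 c2@4 c3@10, authorship 1.2.....3.
After op 7 (insert('x')): buffer="mrxmfxwfeumlx" (len 13), cursors c1@3 c2@6 c3@13, authorship 1.12.2....3.3
Authorship (.=original, N=cursor N): 1 . 1 2 . 2 . . . . 3 . 3
Index 5: author = 2

Answer: cursor 2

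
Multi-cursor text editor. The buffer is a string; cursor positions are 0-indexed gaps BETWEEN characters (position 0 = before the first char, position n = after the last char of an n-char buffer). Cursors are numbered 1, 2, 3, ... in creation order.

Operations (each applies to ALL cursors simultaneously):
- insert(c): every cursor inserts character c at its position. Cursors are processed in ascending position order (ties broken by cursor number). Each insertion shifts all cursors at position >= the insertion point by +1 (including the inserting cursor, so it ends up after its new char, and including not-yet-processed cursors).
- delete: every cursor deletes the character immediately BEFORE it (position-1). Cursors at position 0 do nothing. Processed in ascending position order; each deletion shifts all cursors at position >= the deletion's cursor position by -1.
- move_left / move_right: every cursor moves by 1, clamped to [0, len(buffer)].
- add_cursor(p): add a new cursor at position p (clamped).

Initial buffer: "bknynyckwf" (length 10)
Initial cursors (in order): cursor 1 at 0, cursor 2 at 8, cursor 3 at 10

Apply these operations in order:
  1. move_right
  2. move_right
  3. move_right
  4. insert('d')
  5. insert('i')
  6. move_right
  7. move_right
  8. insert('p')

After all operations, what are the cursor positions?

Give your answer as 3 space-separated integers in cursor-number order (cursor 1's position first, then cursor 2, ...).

After op 1 (move_right): buffer="bknynyckwf" (len 10), cursors c1@1 c2@9 c3@10, authorship ..........
After op 2 (move_right): buffer="bknynyckwf" (len 10), cursors c1@2 c2@10 c3@10, authorship ..........
After op 3 (move_right): buffer="bknynyckwf" (len 10), cursors c1@3 c2@10 c3@10, authorship ..........
After op 4 (insert('d')): buffer="bkndynyckwfdd" (len 13), cursors c1@4 c2@13 c3@13, authorship ...1.......23
After op 5 (insert('i')): buffer="bkndiynyckwfddii" (len 16), cursors c1@5 c2@16 c3@16, authorship ...11.......2323
After op 6 (move_right): buffer="bkndiynyckwfddii" (len 16), cursors c1@6 c2@16 c3@16, authorship ...11.......2323
After op 7 (move_right): buffer="bkndiynyckwfddii" (len 16), cursors c1@7 c2@16 c3@16, authorship ...11.......2323
After op 8 (insert('p')): buffer="bkndiynpyckwfddiipp" (len 19), cursors c1@8 c2@19 c3@19, authorship ...11..1.....232323

Answer: 8 19 19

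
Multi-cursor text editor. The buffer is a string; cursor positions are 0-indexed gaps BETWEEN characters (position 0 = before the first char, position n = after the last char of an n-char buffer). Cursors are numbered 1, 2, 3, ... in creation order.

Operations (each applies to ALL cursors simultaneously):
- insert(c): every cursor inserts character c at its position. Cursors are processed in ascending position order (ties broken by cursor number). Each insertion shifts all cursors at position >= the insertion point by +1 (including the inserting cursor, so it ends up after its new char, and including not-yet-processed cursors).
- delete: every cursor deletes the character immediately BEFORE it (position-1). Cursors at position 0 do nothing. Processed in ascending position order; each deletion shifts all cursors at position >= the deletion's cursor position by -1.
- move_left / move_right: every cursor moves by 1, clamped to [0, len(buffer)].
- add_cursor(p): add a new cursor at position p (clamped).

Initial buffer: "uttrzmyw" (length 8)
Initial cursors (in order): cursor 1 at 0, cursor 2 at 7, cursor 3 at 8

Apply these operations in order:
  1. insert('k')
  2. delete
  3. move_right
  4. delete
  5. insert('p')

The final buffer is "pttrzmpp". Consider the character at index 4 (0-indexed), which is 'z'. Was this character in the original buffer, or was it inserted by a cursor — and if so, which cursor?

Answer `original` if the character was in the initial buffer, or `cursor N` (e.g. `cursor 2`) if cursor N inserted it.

Answer: original

Derivation:
After op 1 (insert('k')): buffer="kuttrzmykwk" (len 11), cursors c1@1 c2@9 c3@11, authorship 1.......2.3
After op 2 (delete): buffer="uttrzmyw" (len 8), cursors c1@0 c2@7 c3@8, authorship ........
After op 3 (move_right): buffer="uttrzmyw" (len 8), cursors c1@1 c2@8 c3@8, authorship ........
After op 4 (delete): buffer="ttrzm" (len 5), cursors c1@0 c2@5 c3@5, authorship .....
After op 5 (insert('p')): buffer="pttrzmpp" (len 8), cursors c1@1 c2@8 c3@8, authorship 1.....23
Authorship (.=original, N=cursor N): 1 . . . . . 2 3
Index 4: author = original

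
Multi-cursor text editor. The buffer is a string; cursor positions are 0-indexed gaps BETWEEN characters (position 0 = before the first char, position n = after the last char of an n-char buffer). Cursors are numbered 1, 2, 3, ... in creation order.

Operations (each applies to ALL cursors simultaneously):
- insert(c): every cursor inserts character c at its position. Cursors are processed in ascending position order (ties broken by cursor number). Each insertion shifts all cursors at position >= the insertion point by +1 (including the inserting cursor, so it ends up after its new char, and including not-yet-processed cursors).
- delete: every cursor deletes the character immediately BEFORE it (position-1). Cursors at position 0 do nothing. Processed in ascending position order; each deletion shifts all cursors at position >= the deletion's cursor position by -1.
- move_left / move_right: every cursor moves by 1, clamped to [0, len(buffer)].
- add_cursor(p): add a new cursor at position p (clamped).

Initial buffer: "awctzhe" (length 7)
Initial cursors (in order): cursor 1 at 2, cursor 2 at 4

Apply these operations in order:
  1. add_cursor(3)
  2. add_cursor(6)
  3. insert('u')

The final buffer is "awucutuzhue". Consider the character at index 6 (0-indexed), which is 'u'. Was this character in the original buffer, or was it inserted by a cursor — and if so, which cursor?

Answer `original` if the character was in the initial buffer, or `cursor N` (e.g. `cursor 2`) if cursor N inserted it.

After op 1 (add_cursor(3)): buffer="awctzhe" (len 7), cursors c1@2 c3@3 c2@4, authorship .......
After op 2 (add_cursor(6)): buffer="awctzhe" (len 7), cursors c1@2 c3@3 c2@4 c4@6, authorship .......
After op 3 (insert('u')): buffer="awucutuzhue" (len 11), cursors c1@3 c3@5 c2@7 c4@10, authorship ..1.3.2..4.
Authorship (.=original, N=cursor N): . . 1 . 3 . 2 . . 4 .
Index 6: author = 2

Answer: cursor 2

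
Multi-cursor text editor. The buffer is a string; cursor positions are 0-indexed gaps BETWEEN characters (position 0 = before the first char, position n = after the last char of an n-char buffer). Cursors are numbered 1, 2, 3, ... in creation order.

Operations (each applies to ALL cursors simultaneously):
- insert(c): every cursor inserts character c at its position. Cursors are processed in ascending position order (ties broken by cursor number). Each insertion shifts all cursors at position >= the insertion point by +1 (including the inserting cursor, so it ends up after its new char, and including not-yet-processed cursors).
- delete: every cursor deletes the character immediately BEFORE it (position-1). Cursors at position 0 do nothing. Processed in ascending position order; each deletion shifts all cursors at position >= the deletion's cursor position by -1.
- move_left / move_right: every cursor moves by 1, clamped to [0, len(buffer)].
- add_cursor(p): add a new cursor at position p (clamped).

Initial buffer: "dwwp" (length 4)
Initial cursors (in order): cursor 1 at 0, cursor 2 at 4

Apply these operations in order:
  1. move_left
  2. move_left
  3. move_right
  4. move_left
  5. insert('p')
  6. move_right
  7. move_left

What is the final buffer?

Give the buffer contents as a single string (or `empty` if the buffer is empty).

Answer: pdwpwp

Derivation:
After op 1 (move_left): buffer="dwwp" (len 4), cursors c1@0 c2@3, authorship ....
After op 2 (move_left): buffer="dwwp" (len 4), cursors c1@0 c2@2, authorship ....
After op 3 (move_right): buffer="dwwp" (len 4), cursors c1@1 c2@3, authorship ....
After op 4 (move_left): buffer="dwwp" (len 4), cursors c1@0 c2@2, authorship ....
After op 5 (insert('p')): buffer="pdwpwp" (len 6), cursors c1@1 c2@4, authorship 1..2..
After op 6 (move_right): buffer="pdwpwp" (len 6), cursors c1@2 c2@5, authorship 1..2..
After op 7 (move_left): buffer="pdwpwp" (len 6), cursors c1@1 c2@4, authorship 1..2..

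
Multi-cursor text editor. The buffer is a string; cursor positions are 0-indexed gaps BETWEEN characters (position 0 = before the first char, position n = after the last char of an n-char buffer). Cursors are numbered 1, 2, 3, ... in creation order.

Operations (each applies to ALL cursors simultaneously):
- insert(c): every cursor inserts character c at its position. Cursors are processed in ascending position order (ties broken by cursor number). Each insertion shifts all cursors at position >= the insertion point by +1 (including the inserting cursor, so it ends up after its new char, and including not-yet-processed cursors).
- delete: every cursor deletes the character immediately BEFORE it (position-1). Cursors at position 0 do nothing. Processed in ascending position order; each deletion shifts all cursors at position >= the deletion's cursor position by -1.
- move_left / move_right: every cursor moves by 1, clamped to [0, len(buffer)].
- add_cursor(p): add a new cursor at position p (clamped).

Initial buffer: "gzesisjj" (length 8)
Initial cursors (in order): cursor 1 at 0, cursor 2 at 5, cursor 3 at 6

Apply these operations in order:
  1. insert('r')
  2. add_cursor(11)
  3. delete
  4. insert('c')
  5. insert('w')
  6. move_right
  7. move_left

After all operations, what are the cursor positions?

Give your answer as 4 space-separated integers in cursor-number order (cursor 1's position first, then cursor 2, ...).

Answer: 2 9 12 14

Derivation:
After op 1 (insert('r')): buffer="rgzesirsrjj" (len 11), cursors c1@1 c2@7 c3@9, authorship 1.....2.3..
After op 2 (add_cursor(11)): buffer="rgzesirsrjj" (len 11), cursors c1@1 c2@7 c3@9 c4@11, authorship 1.....2.3..
After op 3 (delete): buffer="gzesisj" (len 7), cursors c1@0 c2@5 c3@6 c4@7, authorship .......
After op 4 (insert('c')): buffer="cgzesicscjc" (len 11), cursors c1@1 c2@7 c3@9 c4@11, authorship 1.....2.3.4
After op 5 (insert('w')): buffer="cwgzesicwscwjcw" (len 15), cursors c1@2 c2@9 c3@12 c4@15, authorship 11.....22.33.44
After op 6 (move_right): buffer="cwgzesicwscwjcw" (len 15), cursors c1@3 c2@10 c3@13 c4@15, authorship 11.....22.33.44
After op 7 (move_left): buffer="cwgzesicwscwjcw" (len 15), cursors c1@2 c2@9 c3@12 c4@14, authorship 11.....22.33.44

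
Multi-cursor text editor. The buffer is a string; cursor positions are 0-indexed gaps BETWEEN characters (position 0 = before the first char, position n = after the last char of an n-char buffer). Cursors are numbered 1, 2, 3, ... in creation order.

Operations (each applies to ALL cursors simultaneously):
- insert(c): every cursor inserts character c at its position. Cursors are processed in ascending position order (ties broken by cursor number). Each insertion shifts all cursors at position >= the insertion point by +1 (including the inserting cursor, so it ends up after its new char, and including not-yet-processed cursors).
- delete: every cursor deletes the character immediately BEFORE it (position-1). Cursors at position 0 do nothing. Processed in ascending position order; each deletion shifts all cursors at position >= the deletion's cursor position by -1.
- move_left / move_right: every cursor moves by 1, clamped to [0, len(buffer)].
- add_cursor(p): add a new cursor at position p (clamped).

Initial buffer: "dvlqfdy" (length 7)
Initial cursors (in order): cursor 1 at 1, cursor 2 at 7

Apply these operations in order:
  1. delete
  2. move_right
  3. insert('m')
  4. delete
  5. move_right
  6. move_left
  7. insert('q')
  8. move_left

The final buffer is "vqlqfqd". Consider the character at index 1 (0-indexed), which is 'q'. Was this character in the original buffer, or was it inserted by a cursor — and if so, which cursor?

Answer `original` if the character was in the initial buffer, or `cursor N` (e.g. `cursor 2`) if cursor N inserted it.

After op 1 (delete): buffer="vlqfd" (len 5), cursors c1@0 c2@5, authorship .....
After op 2 (move_right): buffer="vlqfd" (len 5), cursors c1@1 c2@5, authorship .....
After op 3 (insert('m')): buffer="vmlqfdm" (len 7), cursors c1@2 c2@7, authorship .1....2
After op 4 (delete): buffer="vlqfd" (len 5), cursors c1@1 c2@5, authorship .....
After op 5 (move_right): buffer="vlqfd" (len 5), cursors c1@2 c2@5, authorship .....
After op 6 (move_left): buffer="vlqfd" (len 5), cursors c1@1 c2@4, authorship .....
After op 7 (insert('q')): buffer="vqlqfqd" (len 7), cursors c1@2 c2@6, authorship .1...2.
After op 8 (move_left): buffer="vqlqfqd" (len 7), cursors c1@1 c2@5, authorship .1...2.
Authorship (.=original, N=cursor N): . 1 . . . 2 .
Index 1: author = 1

Answer: cursor 1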